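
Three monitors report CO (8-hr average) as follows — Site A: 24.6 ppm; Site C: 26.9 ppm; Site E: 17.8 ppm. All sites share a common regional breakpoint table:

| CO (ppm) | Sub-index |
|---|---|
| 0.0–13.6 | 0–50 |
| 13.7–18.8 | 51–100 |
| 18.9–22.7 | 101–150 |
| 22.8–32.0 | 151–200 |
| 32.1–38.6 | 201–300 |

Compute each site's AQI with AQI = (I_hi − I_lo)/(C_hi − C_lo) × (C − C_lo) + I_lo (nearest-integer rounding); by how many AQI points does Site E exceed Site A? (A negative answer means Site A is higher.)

Site A: row 22.8–32.0 (AQI 151–200). (200−151)·(24.6−22.8)/(32.0−22.8) + 151 = 49·1.8/9.2 + 151 ≈ 160.59 → 161.
Site C: 26.9 ∈ [22.8, 32.0] ↔ index [151, 200].
151 + (26.9−22.8)·(200−151)/(32.0−22.8) = 151 + 4.1·49/9.2 ≈ 172.84, so AQI = 173.
Site E 17.8: bracket 13.7–18.8 → index 51–100; slope 49/5.1, offset 4.1.
AQI = 51 + 49/5.1·4.1 ≈ 90.39 ⇒ 90.
AQIs: Site A=161, Site C=173, Site E=90. Site E (90) − Site A (161) = -71.

-71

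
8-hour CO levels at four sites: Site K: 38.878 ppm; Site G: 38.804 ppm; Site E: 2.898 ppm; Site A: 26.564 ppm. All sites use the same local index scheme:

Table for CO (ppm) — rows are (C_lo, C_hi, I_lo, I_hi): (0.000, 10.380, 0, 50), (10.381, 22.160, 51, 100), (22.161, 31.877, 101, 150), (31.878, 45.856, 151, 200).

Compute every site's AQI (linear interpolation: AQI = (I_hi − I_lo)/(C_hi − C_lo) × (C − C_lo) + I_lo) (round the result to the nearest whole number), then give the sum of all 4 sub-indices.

Site K: row 31.878–45.856 (AQI 151–200). (200−151)·(38.878−31.878)/(45.856−31.878) + 151 = 49·7.000/13.978 + 151 ≈ 175.54 → 176.
Site G: 38.804 lies in 31.878–45.856, so I_lo=151, I_hi=200, C_lo=31.878, C_hi=45.856.
(200−151)/(45.856−31.878) × (38.804−31.878) + 151 = 49/13.978 × 6.926 + 151 ≈ 175.28 → 175.
Site E 2.898: bracket 0.000–10.380 → index 0–50; slope 50/10.380, offset 2.898.
AQI = 0 + 50/10.380·2.898 ≈ 13.96 ⇒ 14.
Site A: 26.564 ∈ [22.161, 31.877] ↔ index [101, 150].
101 + (26.564−22.161)·(150−101)/(31.877−22.161) = 101 + 4.403·49/9.716 ≈ 123.21, so AQI = 123.
AQIs: Site K=176, Site G=175, Site E=14, Site A=123. Sum = 176 + 175 + 14 + 123 = 488.

488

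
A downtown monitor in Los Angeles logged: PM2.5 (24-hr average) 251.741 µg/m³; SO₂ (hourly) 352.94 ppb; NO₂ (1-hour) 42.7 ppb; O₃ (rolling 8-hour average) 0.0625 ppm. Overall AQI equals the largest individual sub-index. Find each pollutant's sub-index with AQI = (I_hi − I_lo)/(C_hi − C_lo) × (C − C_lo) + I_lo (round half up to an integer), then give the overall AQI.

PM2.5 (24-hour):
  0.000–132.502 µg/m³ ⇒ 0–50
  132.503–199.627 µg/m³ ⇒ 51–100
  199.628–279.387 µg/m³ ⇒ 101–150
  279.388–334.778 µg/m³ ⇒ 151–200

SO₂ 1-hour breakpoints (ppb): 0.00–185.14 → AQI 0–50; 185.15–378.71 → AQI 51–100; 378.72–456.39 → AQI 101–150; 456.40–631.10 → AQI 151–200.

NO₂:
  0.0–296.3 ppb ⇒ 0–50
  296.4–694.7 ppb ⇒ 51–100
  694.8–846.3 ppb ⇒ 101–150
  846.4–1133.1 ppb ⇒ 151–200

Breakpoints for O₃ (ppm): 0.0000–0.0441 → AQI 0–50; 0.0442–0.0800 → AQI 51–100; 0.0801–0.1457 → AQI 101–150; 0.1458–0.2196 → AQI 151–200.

133

PM2.5: 251.741 ∈ [199.628, 279.387] ↔ index [101, 150].
101 + (251.741−199.628)·(150−101)/(279.387−199.628) = 101 + 52.113·49/79.759 ≈ 133.02, so AQI = 133.
SO₂: 352.94 lies in 185.15–378.71, so I_lo=51, I_hi=100, C_lo=185.15, C_hi=378.71.
(100−51)/(378.71−185.15) × (352.94−185.15) + 51 = 49/193.56 × 167.79 + 51 ≈ 93.48 → 93.
NO₂: 42.7 ∈ [0.0, 296.3] ↔ index [0, 50].
0 + (42.7−0.0)·(50−0)/(296.3−0.0) = 0 + 42.7·50/296.3 ≈ 7.21, so AQI = 7.
O₃: 0.0625 ∈ [0.0442, 0.0800] ↔ index [51, 100].
51 + (0.0625−0.0442)·(100−51)/(0.0800−0.0442) = 51 + 0.0183·49/0.0358 ≈ 76.05, so AQI = 76.
Sub-indices: PM2.5→133, SO₂→93, NO₂→7, O₃→76. Overall AQI = max = 133; dominant pollutant is PM2.5.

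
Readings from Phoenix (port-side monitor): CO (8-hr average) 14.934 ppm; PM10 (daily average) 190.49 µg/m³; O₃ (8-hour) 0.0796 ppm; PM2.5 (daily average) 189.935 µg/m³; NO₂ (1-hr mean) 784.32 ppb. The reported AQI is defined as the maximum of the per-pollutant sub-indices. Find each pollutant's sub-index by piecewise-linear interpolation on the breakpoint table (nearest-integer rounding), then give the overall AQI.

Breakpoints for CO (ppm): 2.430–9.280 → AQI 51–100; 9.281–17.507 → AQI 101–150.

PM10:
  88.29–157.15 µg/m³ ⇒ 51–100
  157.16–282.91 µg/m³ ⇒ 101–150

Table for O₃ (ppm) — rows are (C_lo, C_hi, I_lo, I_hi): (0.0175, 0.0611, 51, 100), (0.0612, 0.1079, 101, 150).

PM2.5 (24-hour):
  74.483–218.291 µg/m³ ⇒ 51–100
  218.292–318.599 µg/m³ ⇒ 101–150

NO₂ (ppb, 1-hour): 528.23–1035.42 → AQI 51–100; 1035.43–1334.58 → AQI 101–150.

CO: row 9.281–17.507 (AQI 101–150). (150−101)·(14.934−9.281)/(17.507−9.281) + 101 = 49·5.653/8.226 + 101 ≈ 134.67 → 135.
PM10: 190.49 lies in 157.16–282.91, so I_lo=101, I_hi=150, C_lo=157.16, C_hi=282.91.
(150−101)/(282.91−157.16) × (190.49−157.16) + 101 = 49/125.75 × 33.33 + 101 ≈ 113.99 → 114.
O₃: 0.0796 lies in 0.0612–0.1079, so I_lo=101, I_hi=150, C_lo=0.0612, C_hi=0.1079.
(150−101)/(0.1079−0.0612) × (0.0796−0.0612) + 101 = 49/0.0467 × 0.0184 + 101 ≈ 120.31 → 120.
PM2.5: 189.935 ∈ [74.483, 218.291] ↔ index [51, 100].
51 + (189.935−74.483)·(100−51)/(218.291−74.483) = 51 + 115.452·49/143.808 ≈ 90.34, so AQI = 90.
NO₂: 784.32 lies in 528.23–1035.42, so I_lo=51, I_hi=100, C_lo=528.23, C_hi=1035.42.
(100−51)/(1035.42−528.23) × (784.32−528.23) + 51 = 49/507.19 × 256.09 + 51 ≈ 75.74 → 76.
Sub-indices: CO→135, PM10→114, O₃→120, PM2.5→90, NO₂→76. Overall AQI = max = 135; dominant pollutant is CO.

135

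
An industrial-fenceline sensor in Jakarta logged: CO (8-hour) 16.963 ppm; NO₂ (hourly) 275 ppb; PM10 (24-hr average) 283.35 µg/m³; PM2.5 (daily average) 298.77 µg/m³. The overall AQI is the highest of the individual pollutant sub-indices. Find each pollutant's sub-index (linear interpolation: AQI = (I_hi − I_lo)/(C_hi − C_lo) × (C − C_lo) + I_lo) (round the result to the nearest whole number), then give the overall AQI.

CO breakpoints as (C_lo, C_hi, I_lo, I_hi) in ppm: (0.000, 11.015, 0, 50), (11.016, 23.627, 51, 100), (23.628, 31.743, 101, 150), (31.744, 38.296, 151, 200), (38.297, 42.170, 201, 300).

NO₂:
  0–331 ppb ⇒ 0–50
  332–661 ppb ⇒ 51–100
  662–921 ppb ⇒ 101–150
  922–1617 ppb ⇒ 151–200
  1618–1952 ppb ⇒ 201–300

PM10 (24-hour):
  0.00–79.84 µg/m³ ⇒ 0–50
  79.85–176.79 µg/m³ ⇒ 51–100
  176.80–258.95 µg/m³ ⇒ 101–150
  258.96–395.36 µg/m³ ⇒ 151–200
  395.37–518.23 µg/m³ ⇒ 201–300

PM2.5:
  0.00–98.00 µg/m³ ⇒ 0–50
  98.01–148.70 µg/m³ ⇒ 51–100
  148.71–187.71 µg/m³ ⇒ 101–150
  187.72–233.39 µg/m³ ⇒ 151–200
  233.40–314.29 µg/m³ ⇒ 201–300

CO: 16.963 ∈ [11.016, 23.627] ↔ index [51, 100].
51 + (16.963−11.016)·(100−51)/(23.627−11.016) = 51 + 5.947·49/12.611 ≈ 74.11, so AQI = 74.
NO₂ 275: bracket 0–331 → index 0–50; slope 50/331, offset 275.
AQI = 0 + 50/331·275 ≈ 41.54 ⇒ 42.
PM10: 283.35 ∈ [258.96, 395.36] ↔ index [151, 200].
151 + (283.35−258.96)·(200−151)/(395.36−258.96) = 151 + 24.39·49/136.40 ≈ 159.76, so AQI = 160.
PM2.5: row 233.40–314.29 (AQI 201–300). (300−201)·(298.77−233.40)/(314.29−233.40) + 201 = 99·65.37/80.89 + 201 ≈ 281.01 → 281.
Sub-indices: CO→74, NO₂→42, PM10→160, PM2.5→281. Overall AQI = max = 281; dominant pollutant is PM2.5.
AQI 281: Very Unhealthy.

281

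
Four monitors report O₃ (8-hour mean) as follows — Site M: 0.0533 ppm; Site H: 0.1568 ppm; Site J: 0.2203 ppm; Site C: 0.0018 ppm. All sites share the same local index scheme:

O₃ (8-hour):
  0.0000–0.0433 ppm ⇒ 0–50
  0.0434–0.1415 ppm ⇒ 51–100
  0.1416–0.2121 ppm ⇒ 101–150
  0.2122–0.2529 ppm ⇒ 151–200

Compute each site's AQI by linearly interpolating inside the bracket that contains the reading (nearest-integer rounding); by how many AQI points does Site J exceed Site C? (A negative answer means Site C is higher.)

159

Site M 0.0533: bracket 0.0434–0.1415 → index 51–100; slope 49/0.0981, offset 0.0099.
AQI = 51 + 49/0.0981·0.0099 ≈ 55.94 ⇒ 56.
Site H: row 0.1416–0.2121 (AQI 101–150). (150−101)·(0.1568−0.1416)/(0.2121−0.1416) + 101 = 49·0.0152/0.0705 + 101 ≈ 111.56 → 112.
Site J 0.2203: bracket 0.2122–0.2529 → index 151–200; slope 49/0.0407, offset 0.0081.
AQI = 151 + 49/0.0407·0.0081 ≈ 160.75 ⇒ 161.
Site C: row 0.0000–0.0433 (AQI 0–50). (50−0)·(0.0018−0.0000)/(0.0433−0.0000) + 0 = 50·0.0018/0.0433 + 0 ≈ 2.08 → 2.
AQIs: Site M=56, Site H=112, Site J=161, Site C=2. Site J (161) − Site C (2) = 159.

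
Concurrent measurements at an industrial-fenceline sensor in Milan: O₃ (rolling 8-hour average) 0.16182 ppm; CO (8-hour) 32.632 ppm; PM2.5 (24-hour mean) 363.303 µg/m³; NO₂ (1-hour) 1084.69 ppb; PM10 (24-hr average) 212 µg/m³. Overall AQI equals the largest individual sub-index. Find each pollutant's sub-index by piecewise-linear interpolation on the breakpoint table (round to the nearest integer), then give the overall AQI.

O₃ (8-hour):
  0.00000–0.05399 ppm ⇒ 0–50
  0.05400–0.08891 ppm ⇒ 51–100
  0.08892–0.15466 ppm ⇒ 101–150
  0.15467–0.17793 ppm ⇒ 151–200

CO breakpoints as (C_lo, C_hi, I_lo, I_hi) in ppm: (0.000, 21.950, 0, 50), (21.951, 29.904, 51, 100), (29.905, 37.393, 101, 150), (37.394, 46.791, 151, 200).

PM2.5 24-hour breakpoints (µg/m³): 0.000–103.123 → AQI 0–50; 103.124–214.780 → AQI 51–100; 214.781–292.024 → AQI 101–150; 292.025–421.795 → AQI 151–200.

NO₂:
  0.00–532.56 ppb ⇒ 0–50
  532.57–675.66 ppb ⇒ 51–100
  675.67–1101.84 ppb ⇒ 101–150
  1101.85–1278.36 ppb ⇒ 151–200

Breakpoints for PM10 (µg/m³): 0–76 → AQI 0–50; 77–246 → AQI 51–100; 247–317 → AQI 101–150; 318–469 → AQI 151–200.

O₃: 0.16182 lies in 0.15467–0.17793, so I_lo=151, I_hi=200, C_lo=0.15467, C_hi=0.17793.
(200−151)/(0.17793−0.15467) × (0.16182−0.15467) + 151 = 49/0.02326 × 0.00715 + 151 ≈ 166.06 → 166.
CO: row 29.905–37.393 (AQI 101–150). (150−101)·(32.632−29.905)/(37.393−29.905) + 101 = 49·2.727/7.488 + 101 ≈ 118.84 → 119.
PM2.5: row 292.025–421.795 (AQI 151–200). (200−151)·(363.303−292.025)/(421.795−292.025) + 151 = 49·71.278/129.770 + 151 ≈ 177.91 → 178.
NO₂: row 675.67–1101.84 (AQI 101–150). (150−101)·(1084.69−675.67)/(1101.84−675.67) + 101 = 49·409.02/426.17 + 101 ≈ 148.03 → 148.
PM10: 212 lies in 77–246, so I_lo=51, I_hi=100, C_lo=77, C_hi=246.
(100−51)/(246−77) × (212−77) + 51 = 49/169 × 135 + 51 ≈ 90.14 → 90.
Sub-indices: O₃→166, CO→119, PM2.5→178, NO₂→148, PM10→90. Overall AQI = max = 178; dominant pollutant is PM2.5.

178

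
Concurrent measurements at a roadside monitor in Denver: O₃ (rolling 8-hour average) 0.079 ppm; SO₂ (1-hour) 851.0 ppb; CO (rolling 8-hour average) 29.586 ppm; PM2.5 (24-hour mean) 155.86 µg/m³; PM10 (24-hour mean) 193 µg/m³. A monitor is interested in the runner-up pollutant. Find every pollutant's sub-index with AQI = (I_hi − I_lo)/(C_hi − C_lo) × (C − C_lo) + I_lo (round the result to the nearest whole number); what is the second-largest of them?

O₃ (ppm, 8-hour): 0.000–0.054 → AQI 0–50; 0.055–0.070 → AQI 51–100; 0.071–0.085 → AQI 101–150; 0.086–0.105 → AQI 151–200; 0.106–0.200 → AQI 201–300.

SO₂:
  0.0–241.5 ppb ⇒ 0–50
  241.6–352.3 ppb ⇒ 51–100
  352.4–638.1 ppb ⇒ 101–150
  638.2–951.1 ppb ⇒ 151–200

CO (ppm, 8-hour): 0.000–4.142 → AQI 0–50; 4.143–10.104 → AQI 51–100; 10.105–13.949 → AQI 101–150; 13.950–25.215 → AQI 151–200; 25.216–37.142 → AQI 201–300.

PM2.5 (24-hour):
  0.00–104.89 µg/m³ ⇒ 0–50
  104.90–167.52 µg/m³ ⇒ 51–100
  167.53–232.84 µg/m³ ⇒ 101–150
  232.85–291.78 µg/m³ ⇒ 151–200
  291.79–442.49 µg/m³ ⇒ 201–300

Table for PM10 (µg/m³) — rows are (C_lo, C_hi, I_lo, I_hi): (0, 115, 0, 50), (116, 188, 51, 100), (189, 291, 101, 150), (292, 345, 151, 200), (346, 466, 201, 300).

O₃ 0.079: bracket 0.071–0.085 → index 101–150; slope 49/0.014, offset 0.008.
AQI = 101 + 49/0.014·0.008 ≈ 129.00 ⇒ 129.
SO₂ 851.0: bracket 638.2–951.1 → index 151–200; slope 49/312.9, offset 212.8.
AQI = 151 + 49/312.9·212.8 ≈ 184.32 ⇒ 184.
CO: 29.586 ∈ [25.216, 37.142] ↔ index [201, 300].
201 + (29.586−25.216)·(300−201)/(37.142−25.216) = 201 + 4.370·99/11.926 ≈ 237.28, so AQI = 237.
PM2.5: 155.86 ∈ [104.90, 167.52] ↔ index [51, 100].
51 + (155.86−104.90)·(100−51)/(167.52−104.90) = 51 + 50.96·49/62.62 ≈ 90.88, so AQI = 91.
PM10: row 189–291 (AQI 101–150). (150−101)·(193−189)/(291−189) + 101 = 49·4/102 + 101 ≈ 102.92 → 103.
Sub-indices: O₃→129, SO₂→184, CO→237, PM2.5→91, PM10→103. Ranked high→low: 237, 184, 129, 103, 91. Second-highest sub-index = 184.

184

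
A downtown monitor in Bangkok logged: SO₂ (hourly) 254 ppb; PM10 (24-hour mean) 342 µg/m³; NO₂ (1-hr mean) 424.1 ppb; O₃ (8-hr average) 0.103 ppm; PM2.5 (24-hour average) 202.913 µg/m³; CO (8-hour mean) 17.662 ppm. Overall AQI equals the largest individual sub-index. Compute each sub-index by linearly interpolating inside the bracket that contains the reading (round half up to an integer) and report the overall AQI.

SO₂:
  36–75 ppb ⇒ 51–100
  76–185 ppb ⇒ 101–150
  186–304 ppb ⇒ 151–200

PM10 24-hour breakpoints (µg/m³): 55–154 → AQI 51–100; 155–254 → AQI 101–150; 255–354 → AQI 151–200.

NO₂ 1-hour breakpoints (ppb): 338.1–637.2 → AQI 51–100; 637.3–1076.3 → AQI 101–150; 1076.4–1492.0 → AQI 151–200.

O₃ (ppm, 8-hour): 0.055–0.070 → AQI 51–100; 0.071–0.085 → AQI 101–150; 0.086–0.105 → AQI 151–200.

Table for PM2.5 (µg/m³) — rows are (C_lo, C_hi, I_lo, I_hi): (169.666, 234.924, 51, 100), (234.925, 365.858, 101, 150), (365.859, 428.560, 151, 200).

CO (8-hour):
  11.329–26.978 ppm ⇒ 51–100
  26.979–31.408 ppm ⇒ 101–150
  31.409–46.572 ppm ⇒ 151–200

SO₂: 254 lies in 186–304, so I_lo=151, I_hi=200, C_lo=186, C_hi=304.
(200−151)/(304−186) × (254−186) + 151 = 49/118 × 68 + 151 ≈ 179.24 → 179.
PM10: 342 ∈ [255, 354] ↔ index [151, 200].
151 + (342−255)·(200−151)/(354−255) = 151 + 87·49/99 ≈ 194.06, so AQI = 194.
NO₂: 424.1 ∈ [338.1, 637.2] ↔ index [51, 100].
51 + (424.1−338.1)·(100−51)/(637.2−338.1) = 51 + 86.0·49/299.1 ≈ 65.09, so AQI = 65.
O₃: row 0.086–0.105 (AQI 151–200). (200−151)·(0.103−0.086)/(0.105−0.086) + 151 = 49·0.017/0.019 + 151 ≈ 194.84 → 195.
PM2.5 202.913: bracket 169.666–234.924 → index 51–100; slope 49/65.258, offset 33.247.
AQI = 51 + 49/65.258·33.247 ≈ 75.96 ⇒ 76.
CO 17.662: bracket 11.329–26.978 → index 51–100; slope 49/15.649, offset 6.333.
AQI = 51 + 49/15.649·6.333 ≈ 70.83 ⇒ 71.
Sub-indices: SO₂→179, PM10→194, NO₂→65, O₃→195, PM2.5→76, CO→71. Overall AQI = max = 195; dominant pollutant is O₃.
AQI 195: Unhealthy.

195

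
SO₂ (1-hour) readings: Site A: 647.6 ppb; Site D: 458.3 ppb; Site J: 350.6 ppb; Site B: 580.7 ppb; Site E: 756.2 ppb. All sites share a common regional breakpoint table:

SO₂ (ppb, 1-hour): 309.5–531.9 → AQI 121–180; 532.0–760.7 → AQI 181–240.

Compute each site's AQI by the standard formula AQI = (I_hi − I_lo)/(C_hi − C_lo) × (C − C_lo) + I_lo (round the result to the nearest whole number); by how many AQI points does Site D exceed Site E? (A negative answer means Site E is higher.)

-79

Site A: 647.6 ∈ [532.0, 760.7] ↔ index [181, 240].
181 + (647.6−532.0)·(240−181)/(760.7−532.0) = 181 + 115.6·59/228.7 ≈ 210.82, so AQI = 211.
Site D: row 309.5–531.9 (AQI 121–180). (180−121)·(458.3−309.5)/(531.9−309.5) + 121 = 59·148.8/222.4 + 121 ≈ 160.47 → 160.
Site J: row 309.5–531.9 (AQI 121–180). (180−121)·(350.6−309.5)/(531.9−309.5) + 121 = 59·41.1/222.4 + 121 ≈ 131.90 → 132.
Site B: row 532.0–760.7 (AQI 181–240). (240−181)·(580.7−532.0)/(760.7−532.0) + 181 = 59·48.7/228.7 + 181 ≈ 193.56 → 194.
Site E: 756.2 ∈ [532.0, 760.7] ↔ index [181, 240].
181 + (756.2−532.0)·(240−181)/(760.7−532.0) = 181 + 224.2·59/228.7 ≈ 238.84, so AQI = 239.
AQIs: Site A=211, Site D=160, Site J=132, Site B=194, Site E=239. Site D (160) − Site E (239) = -79.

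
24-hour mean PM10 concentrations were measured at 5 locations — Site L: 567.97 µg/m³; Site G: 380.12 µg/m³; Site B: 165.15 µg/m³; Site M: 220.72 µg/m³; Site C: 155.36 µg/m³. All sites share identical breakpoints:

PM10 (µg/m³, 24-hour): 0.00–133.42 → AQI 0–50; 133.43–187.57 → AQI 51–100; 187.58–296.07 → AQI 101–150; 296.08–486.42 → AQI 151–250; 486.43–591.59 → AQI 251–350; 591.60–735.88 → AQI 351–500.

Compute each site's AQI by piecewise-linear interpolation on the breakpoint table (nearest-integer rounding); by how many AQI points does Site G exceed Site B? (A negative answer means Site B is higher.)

115

Site L: 567.97 lies in 486.43–591.59, so I_lo=251, I_hi=350, C_lo=486.43, C_hi=591.59.
(350−251)/(591.59−486.43) × (567.97−486.43) + 251 = 99/105.16 × 81.54 + 251 ≈ 327.76 → 328.
Site G: 380.12 lies in 296.08–486.42, so I_lo=151, I_hi=250, C_lo=296.08, C_hi=486.42.
(250−151)/(486.42−296.08) × (380.12−296.08) + 151 = 99/190.34 × 84.04 + 151 ≈ 194.71 → 195.
Site B: 165.15 ∈ [133.43, 187.57] ↔ index [51, 100].
51 + (165.15−133.43)·(100−51)/(187.57−133.43) = 51 + 31.72·49/54.14 ≈ 79.71, so AQI = 80.
Site M 220.72: bracket 187.58–296.07 → index 101–150; slope 49/108.49, offset 33.14.
AQI = 101 + 49/108.49·33.14 ≈ 115.97 ⇒ 116.
Site C: 155.36 ∈ [133.43, 187.57] ↔ index [51, 100].
51 + (155.36−133.43)·(100−51)/(187.57−133.43) = 51 + 21.93·49/54.14 ≈ 70.85, so AQI = 71.
AQIs: Site L=328, Site G=195, Site B=80, Site M=116, Site C=71. Site G (195) − Site B (80) = 115.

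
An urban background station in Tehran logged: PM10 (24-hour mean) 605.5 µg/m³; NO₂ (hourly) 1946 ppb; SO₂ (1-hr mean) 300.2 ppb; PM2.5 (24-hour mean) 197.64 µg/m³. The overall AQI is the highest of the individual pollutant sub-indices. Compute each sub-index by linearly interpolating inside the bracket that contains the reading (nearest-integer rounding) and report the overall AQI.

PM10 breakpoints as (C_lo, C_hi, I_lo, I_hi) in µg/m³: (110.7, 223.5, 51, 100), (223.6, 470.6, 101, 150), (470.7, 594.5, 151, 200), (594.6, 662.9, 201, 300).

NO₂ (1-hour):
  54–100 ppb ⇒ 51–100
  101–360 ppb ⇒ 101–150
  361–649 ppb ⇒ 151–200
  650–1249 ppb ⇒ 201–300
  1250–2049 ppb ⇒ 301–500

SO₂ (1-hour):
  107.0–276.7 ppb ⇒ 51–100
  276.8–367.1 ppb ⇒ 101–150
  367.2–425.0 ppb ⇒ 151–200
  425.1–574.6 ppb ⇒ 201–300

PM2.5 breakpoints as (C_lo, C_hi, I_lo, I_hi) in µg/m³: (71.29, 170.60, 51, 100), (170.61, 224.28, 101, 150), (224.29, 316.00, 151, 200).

474

PM10: 605.5 ∈ [594.6, 662.9] ↔ index [201, 300].
201 + (605.5−594.6)·(300−201)/(662.9−594.6) = 201 + 10.9·99/68.3 ≈ 216.80, so AQI = 217.
NO₂: 1946 ∈ [1250, 2049] ↔ index [301, 500].
301 + (1946−1250)·(500−301)/(2049−1250) = 301 + 696·199/799 ≈ 474.35, so AQI = 474.
SO₂ 300.2: bracket 276.8–367.1 → index 101–150; slope 49/90.3, offset 23.4.
AQI = 101 + 49/90.3·23.4 ≈ 113.70 ⇒ 114.
PM2.5: 197.64 ∈ [170.61, 224.28] ↔ index [101, 150].
101 + (197.64−170.61)·(150−101)/(224.28−170.61) = 101 + 27.03·49/53.67 ≈ 125.68, so AQI = 126.
Sub-indices: PM10→217, NO₂→474, SO₂→114, PM2.5→126. Overall AQI = max = 474; dominant pollutant is NO₂.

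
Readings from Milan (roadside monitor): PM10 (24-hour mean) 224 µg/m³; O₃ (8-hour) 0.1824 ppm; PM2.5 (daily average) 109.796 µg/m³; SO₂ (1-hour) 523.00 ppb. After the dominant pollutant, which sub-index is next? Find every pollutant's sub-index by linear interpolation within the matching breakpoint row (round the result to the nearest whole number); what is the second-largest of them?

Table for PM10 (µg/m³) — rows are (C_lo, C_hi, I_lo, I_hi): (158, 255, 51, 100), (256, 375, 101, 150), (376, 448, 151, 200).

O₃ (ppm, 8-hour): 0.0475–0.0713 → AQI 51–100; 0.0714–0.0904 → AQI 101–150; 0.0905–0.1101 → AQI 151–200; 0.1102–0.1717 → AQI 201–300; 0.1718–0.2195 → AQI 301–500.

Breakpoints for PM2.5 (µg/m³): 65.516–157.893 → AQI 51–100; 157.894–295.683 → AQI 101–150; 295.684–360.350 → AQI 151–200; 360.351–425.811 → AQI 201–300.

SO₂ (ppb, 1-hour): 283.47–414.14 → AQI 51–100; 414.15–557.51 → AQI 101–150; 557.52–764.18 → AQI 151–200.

PM10: 224 ∈ [158, 255] ↔ index [51, 100].
51 + (224−158)·(100−51)/(255−158) = 51 + 66·49/97 ≈ 84.34, so AQI = 84.
O₃: 0.1824 ∈ [0.1718, 0.2195] ↔ index [301, 500].
301 + (0.1824−0.1718)·(500−301)/(0.2195−0.1718) = 301 + 0.0106·199/0.0477 ≈ 345.22, so AQI = 345.
PM2.5: row 65.516–157.893 (AQI 51–100). (100−51)·(109.796−65.516)/(157.893−65.516) + 51 = 49·44.280/92.377 + 51 ≈ 74.49 → 74.
SO₂: row 414.15–557.51 (AQI 101–150). (150−101)·(523.00−414.15)/(557.51−414.15) + 101 = 49·108.85/143.36 + 101 ≈ 138.20 → 138.
Sub-indices: PM10→84, O₃→345, PM2.5→74, SO₂→138. Ranked high→low: 345, 138, 84, 74. Second-highest sub-index = 138.

138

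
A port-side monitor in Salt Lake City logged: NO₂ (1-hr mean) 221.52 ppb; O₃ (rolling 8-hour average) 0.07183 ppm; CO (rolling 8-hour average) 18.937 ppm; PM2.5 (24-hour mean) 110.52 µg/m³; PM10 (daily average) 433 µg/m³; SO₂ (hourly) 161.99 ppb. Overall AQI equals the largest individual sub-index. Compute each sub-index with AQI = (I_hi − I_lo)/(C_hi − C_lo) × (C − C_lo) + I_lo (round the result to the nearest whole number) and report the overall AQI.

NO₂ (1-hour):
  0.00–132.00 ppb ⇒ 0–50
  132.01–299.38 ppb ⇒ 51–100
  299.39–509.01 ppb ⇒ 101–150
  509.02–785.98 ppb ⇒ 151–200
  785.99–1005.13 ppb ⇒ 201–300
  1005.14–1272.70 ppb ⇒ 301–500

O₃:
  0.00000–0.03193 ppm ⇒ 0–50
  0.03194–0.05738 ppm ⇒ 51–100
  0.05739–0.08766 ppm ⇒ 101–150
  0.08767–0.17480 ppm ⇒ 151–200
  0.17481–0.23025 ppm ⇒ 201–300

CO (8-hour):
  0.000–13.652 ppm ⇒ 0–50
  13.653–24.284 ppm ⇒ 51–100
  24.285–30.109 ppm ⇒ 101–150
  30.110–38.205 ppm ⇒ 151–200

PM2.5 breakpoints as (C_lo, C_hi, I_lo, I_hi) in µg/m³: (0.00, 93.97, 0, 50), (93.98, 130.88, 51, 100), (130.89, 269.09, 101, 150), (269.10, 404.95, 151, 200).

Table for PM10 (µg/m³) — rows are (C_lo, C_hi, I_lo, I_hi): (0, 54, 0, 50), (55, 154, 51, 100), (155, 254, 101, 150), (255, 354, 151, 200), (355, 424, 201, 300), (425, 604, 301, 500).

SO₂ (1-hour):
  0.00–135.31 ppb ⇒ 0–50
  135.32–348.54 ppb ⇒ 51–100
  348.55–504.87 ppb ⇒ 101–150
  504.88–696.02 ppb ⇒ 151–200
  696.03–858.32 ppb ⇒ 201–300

NO₂: 221.52 ∈ [132.01, 299.38] ↔ index [51, 100].
51 + (221.52−132.01)·(100−51)/(299.38−132.01) = 51 + 89.51·49/167.37 ≈ 77.21, so AQI = 77.
O₃: 0.07183 ∈ [0.05739, 0.08766] ↔ index [101, 150].
101 + (0.07183−0.05739)·(150−101)/(0.08766−0.05739) = 101 + 0.01444·49/0.03027 ≈ 124.37, so AQI = 124.
CO: 18.937 lies in 13.653–24.284, so I_lo=51, I_hi=100, C_lo=13.653, C_hi=24.284.
(100−51)/(24.284−13.653) × (18.937−13.653) + 51 = 49/10.631 × 5.284 + 51 ≈ 75.35 → 75.
PM2.5: row 93.98–130.88 (AQI 51–100). (100−51)·(110.52−93.98)/(130.88−93.98) + 51 = 49·16.54/36.90 + 51 ≈ 72.96 → 73.
PM10: 433 lies in 425–604, so I_lo=301, I_hi=500, C_lo=425, C_hi=604.
(500−301)/(604−425) × (433−425) + 301 = 199/179 × 8 + 301 ≈ 309.89 → 310.
SO₂ 161.99: bracket 135.32–348.54 → index 51–100; slope 49/213.22, offset 26.67.
AQI = 51 + 49/213.22·26.67 ≈ 57.13 ⇒ 57.
Sub-indices: NO₂→77, O₃→124, CO→75, PM2.5→73, PM10→310, SO₂→57. Overall AQI = max = 310; dominant pollutant is PM10.

310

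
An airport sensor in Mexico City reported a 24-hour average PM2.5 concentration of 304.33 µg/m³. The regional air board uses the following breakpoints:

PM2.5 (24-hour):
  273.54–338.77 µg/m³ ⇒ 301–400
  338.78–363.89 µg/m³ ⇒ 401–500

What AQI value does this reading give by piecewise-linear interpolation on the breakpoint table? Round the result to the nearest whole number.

348

PM2.5: 304.33 lies in 273.54–338.77, so I_lo=301, I_hi=400, C_lo=273.54, C_hi=338.77.
(400−301)/(338.77−273.54) × (304.33−273.54) + 301 = 99/65.23 × 30.79 + 301 ≈ 347.73 → 348.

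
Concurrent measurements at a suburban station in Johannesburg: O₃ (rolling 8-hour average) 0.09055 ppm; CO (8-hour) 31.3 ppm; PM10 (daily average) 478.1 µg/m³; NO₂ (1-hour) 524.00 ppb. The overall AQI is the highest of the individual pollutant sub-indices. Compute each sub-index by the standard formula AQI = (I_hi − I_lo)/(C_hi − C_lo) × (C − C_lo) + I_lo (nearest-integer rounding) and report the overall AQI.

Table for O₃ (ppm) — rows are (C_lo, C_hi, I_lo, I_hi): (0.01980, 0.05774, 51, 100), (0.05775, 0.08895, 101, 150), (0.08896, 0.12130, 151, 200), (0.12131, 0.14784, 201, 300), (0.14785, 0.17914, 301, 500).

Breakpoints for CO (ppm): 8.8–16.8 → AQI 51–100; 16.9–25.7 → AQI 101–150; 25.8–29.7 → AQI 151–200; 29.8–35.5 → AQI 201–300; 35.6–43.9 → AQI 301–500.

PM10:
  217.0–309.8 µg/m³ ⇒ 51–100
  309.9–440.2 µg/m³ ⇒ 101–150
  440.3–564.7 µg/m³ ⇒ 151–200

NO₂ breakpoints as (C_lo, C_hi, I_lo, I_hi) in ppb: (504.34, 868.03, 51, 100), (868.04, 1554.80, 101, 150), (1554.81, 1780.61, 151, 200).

O₃: 0.09055 ∈ [0.08896, 0.12130] ↔ index [151, 200].
151 + (0.09055−0.08896)·(200−151)/(0.12130−0.08896) = 151 + 0.00159·49/0.03234 ≈ 153.41, so AQI = 153.
CO 31.3: bracket 29.8–35.5 → index 201–300; slope 99/5.7, offset 1.5.
AQI = 201 + 99/5.7·1.5 ≈ 227.05 ⇒ 227.
PM10: row 440.3–564.7 (AQI 151–200). (200−151)·(478.1−440.3)/(564.7−440.3) + 151 = 49·37.8/124.4 + 151 ≈ 165.89 → 166.
NO₂: 524.00 ∈ [504.34, 868.03] ↔ index [51, 100].
51 + (524.00−504.34)·(100−51)/(868.03−504.34) = 51 + 19.66·49/363.69 ≈ 53.65, so AQI = 54.
Sub-indices: O₃→153, CO→227, PM10→166, NO₂→54. Overall AQI = max = 227; dominant pollutant is CO.

227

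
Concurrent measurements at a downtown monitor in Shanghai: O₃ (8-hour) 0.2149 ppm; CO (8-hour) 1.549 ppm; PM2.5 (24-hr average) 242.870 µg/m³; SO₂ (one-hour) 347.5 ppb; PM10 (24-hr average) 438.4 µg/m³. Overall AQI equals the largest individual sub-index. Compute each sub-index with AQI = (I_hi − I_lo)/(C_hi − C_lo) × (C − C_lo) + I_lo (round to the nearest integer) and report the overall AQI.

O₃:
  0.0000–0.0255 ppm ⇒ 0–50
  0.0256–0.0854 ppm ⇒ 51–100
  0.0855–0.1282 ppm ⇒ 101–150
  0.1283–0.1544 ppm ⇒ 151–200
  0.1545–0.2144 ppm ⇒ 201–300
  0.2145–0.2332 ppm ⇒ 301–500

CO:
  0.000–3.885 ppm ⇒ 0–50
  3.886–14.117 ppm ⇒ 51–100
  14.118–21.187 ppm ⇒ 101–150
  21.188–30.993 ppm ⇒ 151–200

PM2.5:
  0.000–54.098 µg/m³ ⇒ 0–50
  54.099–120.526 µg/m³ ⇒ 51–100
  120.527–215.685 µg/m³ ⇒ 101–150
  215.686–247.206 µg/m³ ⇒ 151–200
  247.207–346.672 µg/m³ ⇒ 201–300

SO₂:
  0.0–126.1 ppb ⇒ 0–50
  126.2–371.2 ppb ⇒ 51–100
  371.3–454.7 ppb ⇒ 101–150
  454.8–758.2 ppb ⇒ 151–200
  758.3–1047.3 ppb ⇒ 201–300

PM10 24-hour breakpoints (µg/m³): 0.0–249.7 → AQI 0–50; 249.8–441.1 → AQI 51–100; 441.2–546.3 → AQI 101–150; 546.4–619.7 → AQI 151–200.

O₃ 0.2149: bracket 0.2145–0.2332 → index 301–500; slope 199/0.0187, offset 0.0004.
AQI = 301 + 199/0.0187·0.0004 ≈ 305.26 ⇒ 305.
CO: row 0.000–3.885 (AQI 0–50). (50−0)·(1.549−0.000)/(3.885−0.000) + 0 = 50·1.549/3.885 + 0 ≈ 19.94 → 20.
PM2.5: row 215.686–247.206 (AQI 151–200). (200−151)·(242.870−215.686)/(247.206−215.686) + 151 = 49·27.184/31.520 + 151 ≈ 193.26 → 193.
SO₂: 347.5 lies in 126.2–371.2, so I_lo=51, I_hi=100, C_lo=126.2, C_hi=371.2.
(100−51)/(371.2−126.2) × (347.5−126.2) + 51 = 49/245.0 × 221.3 + 51 ≈ 95.26 → 95.
PM10 438.4: bracket 249.8–441.1 → index 51–100; slope 49/191.3, offset 188.6.
AQI = 51 + 49/191.3·188.6 ≈ 99.31 ⇒ 99.
Sub-indices: O₃→305, CO→20, PM2.5→193, SO₂→95, PM10→99. Overall AQI = max = 305; dominant pollutant is O₃.

305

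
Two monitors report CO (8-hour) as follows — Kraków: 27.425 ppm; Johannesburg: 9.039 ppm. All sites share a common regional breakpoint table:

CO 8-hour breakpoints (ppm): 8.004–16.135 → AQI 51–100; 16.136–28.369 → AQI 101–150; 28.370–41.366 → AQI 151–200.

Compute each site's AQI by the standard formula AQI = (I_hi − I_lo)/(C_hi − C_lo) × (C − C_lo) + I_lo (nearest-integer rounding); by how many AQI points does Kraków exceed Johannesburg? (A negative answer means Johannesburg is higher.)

Kraków: 27.425 lies in 16.136–28.369, so I_lo=101, I_hi=150, C_lo=16.136, C_hi=28.369.
(150−101)/(28.369−16.136) × (27.425−16.136) + 101 = 49/12.233 × 11.289 + 101 ≈ 146.22 → 146.
Johannesburg: row 8.004–16.135 (AQI 51–100). (100−51)·(9.039−8.004)/(16.135−8.004) + 51 = 49·1.035/8.131 + 51 ≈ 57.24 → 57.
AQIs: Kraków=146, Johannesburg=57. Kraków (146) − Johannesburg (57) = 89.

89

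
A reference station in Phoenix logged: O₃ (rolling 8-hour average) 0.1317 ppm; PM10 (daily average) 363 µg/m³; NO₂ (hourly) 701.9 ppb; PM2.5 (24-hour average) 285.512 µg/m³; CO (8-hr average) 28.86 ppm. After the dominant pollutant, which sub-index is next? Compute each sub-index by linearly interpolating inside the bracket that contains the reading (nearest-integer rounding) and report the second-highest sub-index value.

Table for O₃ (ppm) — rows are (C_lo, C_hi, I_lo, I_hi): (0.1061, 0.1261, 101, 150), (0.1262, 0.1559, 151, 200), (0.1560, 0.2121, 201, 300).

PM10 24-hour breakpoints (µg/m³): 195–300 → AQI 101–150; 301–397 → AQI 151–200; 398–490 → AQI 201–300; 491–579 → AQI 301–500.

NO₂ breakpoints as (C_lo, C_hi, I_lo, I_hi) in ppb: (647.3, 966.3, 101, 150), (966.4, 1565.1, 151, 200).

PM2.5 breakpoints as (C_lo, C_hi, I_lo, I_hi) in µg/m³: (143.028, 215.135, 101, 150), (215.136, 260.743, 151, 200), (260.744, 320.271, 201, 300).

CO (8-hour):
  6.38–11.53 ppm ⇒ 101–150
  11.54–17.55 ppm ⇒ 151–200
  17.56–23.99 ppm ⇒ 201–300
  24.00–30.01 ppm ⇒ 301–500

242

O₃: 0.1317 lies in 0.1262–0.1559, so I_lo=151, I_hi=200, C_lo=0.1262, C_hi=0.1559.
(200−151)/(0.1559−0.1262) × (0.1317−0.1262) + 151 = 49/0.0297 × 0.0055 + 151 ≈ 160.07 → 160.
PM10: row 301–397 (AQI 151–200). (200−151)·(363−301)/(397−301) + 151 = 49·62/96 + 151 ≈ 182.65 → 183.
NO₂ 701.9: bracket 647.3–966.3 → index 101–150; slope 49/319.0, offset 54.6.
AQI = 101 + 49/319.0·54.6 ≈ 109.39 ⇒ 109.
PM2.5 285.512: bracket 260.744–320.271 → index 201–300; slope 99/59.527, offset 24.768.
AQI = 201 + 99/59.527·24.768 ≈ 242.19 ⇒ 242.
CO: row 24.00–30.01 (AQI 301–500). (500−301)·(28.86−24.00)/(30.01−24.00) + 301 = 199·4.86/6.01 + 301 ≈ 461.92 → 462.
Sub-indices: O₃→160, PM10→183, NO₂→109, PM2.5→242, CO→462. Ranked high→low: 462, 242, 183, 160, 109. Second-highest sub-index = 242.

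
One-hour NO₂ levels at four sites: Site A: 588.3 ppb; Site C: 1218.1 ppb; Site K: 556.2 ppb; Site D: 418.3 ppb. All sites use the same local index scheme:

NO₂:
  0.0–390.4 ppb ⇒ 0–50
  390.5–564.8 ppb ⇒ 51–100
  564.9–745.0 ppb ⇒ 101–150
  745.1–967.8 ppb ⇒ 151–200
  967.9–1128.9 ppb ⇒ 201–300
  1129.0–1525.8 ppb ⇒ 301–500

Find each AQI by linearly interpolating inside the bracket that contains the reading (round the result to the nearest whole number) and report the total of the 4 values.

Site A 588.3: bracket 564.9–745.0 → index 101–150; slope 49/180.1, offset 23.4.
AQI = 101 + 49/180.1·23.4 ≈ 107.37 ⇒ 107.
Site C: row 1129.0–1525.8 (AQI 301–500). (500−301)·(1218.1−1129.0)/(1525.8−1129.0) + 301 = 199·89.1/396.8 + 301 ≈ 345.68 → 346.
Site K: 556.2 ∈ [390.5, 564.8] ↔ index [51, 100].
51 + (556.2−390.5)·(100−51)/(564.8−390.5) = 51 + 165.7·49/174.3 ≈ 97.58, so AQI = 98.
Site D: 418.3 lies in 390.5–564.8, so I_lo=51, I_hi=100, C_lo=390.5, C_hi=564.8.
(100−51)/(564.8−390.5) × (418.3−390.5) + 51 = 49/174.3 × 27.8 + 51 ≈ 58.82 → 59.
AQIs: Site A=107, Site C=346, Site K=98, Site D=59. Sum = 107 + 346 + 98 + 59 = 610.

610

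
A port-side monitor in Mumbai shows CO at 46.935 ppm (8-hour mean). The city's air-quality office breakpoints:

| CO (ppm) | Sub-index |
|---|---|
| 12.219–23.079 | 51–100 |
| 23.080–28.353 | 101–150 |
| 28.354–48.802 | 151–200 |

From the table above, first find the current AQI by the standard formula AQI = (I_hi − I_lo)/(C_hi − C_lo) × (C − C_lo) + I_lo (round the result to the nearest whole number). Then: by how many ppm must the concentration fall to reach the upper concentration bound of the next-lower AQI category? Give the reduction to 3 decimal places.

18.582

CO: 46.935 lies in 28.354–48.802, so I_lo=151, I_hi=200, C_lo=28.354, C_hi=48.802.
(200−151)/(48.802−28.354) × (46.935−28.354) + 151 = 49/20.448 × 18.581 + 151 ≈ 195.53 → 196.
Current AQI 196 is in the Unhealthy range (151–200). The next-lower category tops out at AQI 150, whose upper concentration bound is 28.353 ppm.
Reduction needed = 46.935 − 28.353 = 18.582 ppm.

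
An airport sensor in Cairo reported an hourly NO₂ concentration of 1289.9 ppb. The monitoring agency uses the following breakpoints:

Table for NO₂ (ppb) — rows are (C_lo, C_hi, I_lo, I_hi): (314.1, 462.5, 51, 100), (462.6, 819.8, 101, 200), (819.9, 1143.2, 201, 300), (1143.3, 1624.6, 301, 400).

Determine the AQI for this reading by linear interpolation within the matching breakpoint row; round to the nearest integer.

331

NO₂: 1289.9 lies in 1143.3–1624.6, so I_lo=301, I_hi=400, C_lo=1143.3, C_hi=1624.6.
(400−301)/(1624.6−1143.3) × (1289.9−1143.3) + 301 = 99/481.3 × 146.6 + 301 ≈ 331.15 → 331.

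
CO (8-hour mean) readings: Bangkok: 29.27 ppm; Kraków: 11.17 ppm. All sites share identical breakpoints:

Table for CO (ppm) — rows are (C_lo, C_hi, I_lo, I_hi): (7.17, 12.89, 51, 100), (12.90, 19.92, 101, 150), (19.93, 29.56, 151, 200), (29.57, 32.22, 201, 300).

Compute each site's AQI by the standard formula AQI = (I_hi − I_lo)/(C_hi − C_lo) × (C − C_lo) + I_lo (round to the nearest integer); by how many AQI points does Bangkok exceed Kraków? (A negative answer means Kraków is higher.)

Bangkok: 29.27 lies in 19.93–29.56, so I_lo=151, I_hi=200, C_lo=19.93, C_hi=29.56.
(200−151)/(29.56−19.93) × (29.27−19.93) + 151 = 49/9.63 × 9.34 + 151 ≈ 198.52 → 199.
Kraków: 11.17 lies in 7.17–12.89, so I_lo=51, I_hi=100, C_lo=7.17, C_hi=12.89.
(100−51)/(12.89−7.17) × (11.17−7.17) + 51 = 49/5.72 × 4.00 + 51 ≈ 85.27 → 85.
AQIs: Bangkok=199, Kraków=85. Bangkok (199) − Kraków (85) = 114.

114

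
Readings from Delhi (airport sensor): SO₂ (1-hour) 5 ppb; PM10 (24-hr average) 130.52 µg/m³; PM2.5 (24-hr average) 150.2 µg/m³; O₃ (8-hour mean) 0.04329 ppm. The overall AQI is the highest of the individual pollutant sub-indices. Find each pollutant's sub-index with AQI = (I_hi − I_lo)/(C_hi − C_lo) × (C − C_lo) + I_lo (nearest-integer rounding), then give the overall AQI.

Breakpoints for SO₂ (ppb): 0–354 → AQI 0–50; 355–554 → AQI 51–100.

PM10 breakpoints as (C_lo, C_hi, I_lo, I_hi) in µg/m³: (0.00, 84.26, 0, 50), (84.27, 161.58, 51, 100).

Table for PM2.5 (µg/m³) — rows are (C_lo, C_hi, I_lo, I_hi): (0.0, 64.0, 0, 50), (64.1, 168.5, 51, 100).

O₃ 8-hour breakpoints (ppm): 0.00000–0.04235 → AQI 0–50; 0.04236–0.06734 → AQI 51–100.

91

SO₂: 5 ∈ [0, 354] ↔ index [0, 50].
0 + (5−0)·(50−0)/(354−0) = 0 + 5·50/354 ≈ 0.71, so AQI = 1.
PM10 130.52: bracket 84.27–161.58 → index 51–100; slope 49/77.31, offset 46.25.
AQI = 51 + 49/77.31·46.25 ≈ 80.31 ⇒ 80.
PM2.5: 150.2 lies in 64.1–168.5, so I_lo=51, I_hi=100, C_lo=64.1, C_hi=168.5.
(100−51)/(168.5−64.1) × (150.2−64.1) + 51 = 49/104.4 × 86.1 + 51 ≈ 91.41 → 91.
O₃: 0.04329 ∈ [0.04236, 0.06734] ↔ index [51, 100].
51 + (0.04329−0.04236)·(100−51)/(0.06734−0.04236) = 51 + 0.00093·49/0.02498 ≈ 52.82, so AQI = 53.
Sub-indices: SO₂→1, PM10→80, PM2.5→91, O₃→53. Overall AQI = max = 91; dominant pollutant is PM2.5.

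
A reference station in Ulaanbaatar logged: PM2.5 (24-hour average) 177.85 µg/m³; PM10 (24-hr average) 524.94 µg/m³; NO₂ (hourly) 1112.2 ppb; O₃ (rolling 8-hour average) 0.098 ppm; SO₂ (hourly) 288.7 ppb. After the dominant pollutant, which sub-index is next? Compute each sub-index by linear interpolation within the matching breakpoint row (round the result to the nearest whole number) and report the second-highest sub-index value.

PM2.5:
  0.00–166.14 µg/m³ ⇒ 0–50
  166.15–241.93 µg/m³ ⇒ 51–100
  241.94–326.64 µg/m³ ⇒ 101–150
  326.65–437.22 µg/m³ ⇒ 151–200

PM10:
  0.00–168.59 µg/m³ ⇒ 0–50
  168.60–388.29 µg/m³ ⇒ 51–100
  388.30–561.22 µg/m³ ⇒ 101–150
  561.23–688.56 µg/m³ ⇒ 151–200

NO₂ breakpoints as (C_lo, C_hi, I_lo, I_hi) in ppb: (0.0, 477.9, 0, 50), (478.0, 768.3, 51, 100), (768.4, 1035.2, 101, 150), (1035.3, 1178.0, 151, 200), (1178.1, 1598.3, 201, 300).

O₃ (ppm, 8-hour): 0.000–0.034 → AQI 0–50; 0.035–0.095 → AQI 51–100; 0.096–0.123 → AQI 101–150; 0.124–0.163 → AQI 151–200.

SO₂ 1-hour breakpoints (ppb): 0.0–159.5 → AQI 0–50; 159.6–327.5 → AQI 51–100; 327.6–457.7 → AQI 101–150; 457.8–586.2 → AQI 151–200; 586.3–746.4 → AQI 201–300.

140

PM2.5 177.85: bracket 166.15–241.93 → index 51–100; slope 49/75.78, offset 11.70.
AQI = 51 + 49/75.78·11.70 ≈ 58.57 ⇒ 59.
PM10 524.94: bracket 388.30–561.22 → index 101–150; slope 49/172.92, offset 136.64.
AQI = 101 + 49/172.92·136.64 ≈ 139.72 ⇒ 140.
NO₂: 1112.2 lies in 1035.3–1178.0, so I_lo=151, I_hi=200, C_lo=1035.3, C_hi=1178.0.
(200−151)/(1178.0−1035.3) × (1112.2−1035.3) + 151 = 49/142.7 × 76.9 + 151 ≈ 177.41 → 177.
O₃: 0.098 lies in 0.096–0.123, so I_lo=101, I_hi=150, C_lo=0.096, C_hi=0.123.
(150−101)/(0.123−0.096) × (0.098−0.096) + 101 = 49/0.027 × 0.002 + 101 ≈ 104.63 → 105.
SO₂: 288.7 lies in 159.6–327.5, so I_lo=51, I_hi=100, C_lo=159.6, C_hi=327.5.
(100−51)/(327.5−159.6) × (288.7−159.6) + 51 = 49/167.9 × 129.1 + 51 ≈ 88.68 → 89.
Sub-indices: PM2.5→59, PM10→140, NO₂→177, O₃→105, SO₂→89. Ranked high→low: 177, 140, 105, 89, 59. Second-highest sub-index = 140.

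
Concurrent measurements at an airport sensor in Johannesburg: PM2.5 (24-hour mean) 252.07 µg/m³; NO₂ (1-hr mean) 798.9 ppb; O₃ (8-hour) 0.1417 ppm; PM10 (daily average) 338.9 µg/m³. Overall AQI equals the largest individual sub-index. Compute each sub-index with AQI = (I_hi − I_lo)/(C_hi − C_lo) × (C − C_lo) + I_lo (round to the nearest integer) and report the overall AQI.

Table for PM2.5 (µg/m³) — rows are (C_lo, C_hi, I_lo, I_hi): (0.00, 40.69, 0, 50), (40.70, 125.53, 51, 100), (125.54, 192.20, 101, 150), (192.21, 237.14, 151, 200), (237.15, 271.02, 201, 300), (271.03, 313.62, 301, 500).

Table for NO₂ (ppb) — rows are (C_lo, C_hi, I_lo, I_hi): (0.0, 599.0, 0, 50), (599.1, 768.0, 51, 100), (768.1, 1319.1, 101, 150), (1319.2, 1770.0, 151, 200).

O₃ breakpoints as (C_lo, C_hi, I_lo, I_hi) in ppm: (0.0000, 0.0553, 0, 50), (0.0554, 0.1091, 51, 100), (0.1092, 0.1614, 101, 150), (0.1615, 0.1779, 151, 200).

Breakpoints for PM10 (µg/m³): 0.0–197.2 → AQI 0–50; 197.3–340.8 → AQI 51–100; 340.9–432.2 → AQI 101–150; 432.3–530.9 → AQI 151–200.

PM2.5 252.07: bracket 237.15–271.02 → index 201–300; slope 99/33.87, offset 14.92.
AQI = 201 + 99/33.87·14.92 ≈ 244.61 ⇒ 245.
NO₂: 798.9 ∈ [768.1, 1319.1] ↔ index [101, 150].
101 + (798.9−768.1)·(150−101)/(1319.1−768.1) = 101 + 30.8·49/551.0 ≈ 103.74, so AQI = 104.
O₃: 0.1417 lies in 0.1092–0.1614, so I_lo=101, I_hi=150, C_lo=0.1092, C_hi=0.1614.
(150−101)/(0.1614−0.1092) × (0.1417−0.1092) + 101 = 49/0.0522 × 0.0325 + 101 ≈ 131.51 → 132.
PM10: 338.9 lies in 197.3–340.8, so I_lo=51, I_hi=100, C_lo=197.3, C_hi=340.8.
(100−51)/(340.8−197.3) × (338.9−197.3) + 51 = 49/143.5 × 141.6 + 51 ≈ 99.35 → 99.
Sub-indices: PM2.5→245, NO₂→104, O₃→132, PM10→99. Overall AQI = max = 245; dominant pollutant is PM2.5.

245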